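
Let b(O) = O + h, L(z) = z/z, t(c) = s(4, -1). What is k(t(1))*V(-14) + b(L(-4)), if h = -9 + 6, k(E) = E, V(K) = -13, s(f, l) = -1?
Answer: 11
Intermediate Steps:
t(c) = -1
h = -3
L(z) = 1
b(O) = -3 + O (b(O) = O - 3 = -3 + O)
k(t(1))*V(-14) + b(L(-4)) = -1*(-13) + (-3 + 1) = 13 - 2 = 11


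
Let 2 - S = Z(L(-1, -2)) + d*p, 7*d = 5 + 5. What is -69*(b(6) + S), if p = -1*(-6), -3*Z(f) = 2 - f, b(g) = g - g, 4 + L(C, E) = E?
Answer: 1886/7 ≈ 269.43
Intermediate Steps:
L(C, E) = -4 + E
b(g) = 0
Z(f) = -2/3 + f/3 (Z(f) = -(2 - f)/3 = -2/3 + f/3)
d = 10/7 (d = (5 + 5)/7 = (1/7)*10 = 10/7 ≈ 1.4286)
p = 6
S = -82/21 (S = 2 - ((-2/3 + (-4 - 2)/3) + (10/7)*6) = 2 - ((-2/3 + (1/3)*(-6)) + 60/7) = 2 - ((-2/3 - 2) + 60/7) = 2 - (-8/3 + 60/7) = 2 - 1*124/21 = 2 - 124/21 = -82/21 ≈ -3.9048)
-69*(b(6) + S) = -69*(0 - 82/21) = -69*(-82/21) = 1886/7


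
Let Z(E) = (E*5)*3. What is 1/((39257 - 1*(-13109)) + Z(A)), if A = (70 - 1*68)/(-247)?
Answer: 247/12934372 ≈ 1.9096e-5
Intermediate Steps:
A = -2/247 (A = (70 - 68)*(-1/247) = 2*(-1/247) = -2/247 ≈ -0.0080972)
Z(E) = 15*E (Z(E) = (5*E)*3 = 15*E)
1/((39257 - 1*(-13109)) + Z(A)) = 1/((39257 - 1*(-13109)) + 15*(-2/247)) = 1/((39257 + 13109) - 30/247) = 1/(52366 - 30/247) = 1/(12934372/247) = 247/12934372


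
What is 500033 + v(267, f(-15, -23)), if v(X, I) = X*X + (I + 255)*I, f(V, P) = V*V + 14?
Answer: 689388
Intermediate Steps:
f(V, P) = 14 + V² (f(V, P) = V² + 14 = 14 + V²)
v(X, I) = X² + I*(255 + I) (v(X, I) = X² + (255 + I)*I = X² + I*(255 + I))
500033 + v(267, f(-15, -23)) = 500033 + ((14 + (-15)²)² + 267² + 255*(14 + (-15)²)) = 500033 + ((14 + 225)² + 71289 + 255*(14 + 225)) = 500033 + (239² + 71289 + 255*239) = 500033 + (57121 + 71289 + 60945) = 500033 + 189355 = 689388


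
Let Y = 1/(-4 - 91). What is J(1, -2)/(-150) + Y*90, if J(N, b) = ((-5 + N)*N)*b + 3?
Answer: -2909/2850 ≈ -1.0207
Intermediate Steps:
J(N, b) = 3 + N*b*(-5 + N) (J(N, b) = (N*(-5 + N))*b + 3 = N*b*(-5 + N) + 3 = 3 + N*b*(-5 + N))
Y = -1/95 (Y = 1/(-95) = -1/95 ≈ -0.010526)
J(1, -2)/(-150) + Y*90 = (3 - 2*1² - 5*1*(-2))/(-150) - 1/95*90 = (3 - 2*1 + 10)*(-1/150) - 18/19 = (3 - 2 + 10)*(-1/150) - 18/19 = 11*(-1/150) - 18/19 = -11/150 - 18/19 = -2909/2850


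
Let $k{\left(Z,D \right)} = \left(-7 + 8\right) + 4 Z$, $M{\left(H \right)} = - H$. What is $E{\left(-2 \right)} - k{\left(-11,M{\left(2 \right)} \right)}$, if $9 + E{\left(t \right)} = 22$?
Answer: $56$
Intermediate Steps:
$E{\left(t \right)} = 13$ ($E{\left(t \right)} = -9 + 22 = 13$)
$k{\left(Z,D \right)} = 1 + 4 Z$
$E{\left(-2 \right)} - k{\left(-11,M{\left(2 \right)} \right)} = 13 - \left(1 + 4 \left(-11\right)\right) = 13 - \left(1 - 44\right) = 13 - -43 = 13 + 43 = 56$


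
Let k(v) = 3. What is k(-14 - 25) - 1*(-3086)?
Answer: 3089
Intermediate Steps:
k(-14 - 25) - 1*(-3086) = 3 - 1*(-3086) = 3 + 3086 = 3089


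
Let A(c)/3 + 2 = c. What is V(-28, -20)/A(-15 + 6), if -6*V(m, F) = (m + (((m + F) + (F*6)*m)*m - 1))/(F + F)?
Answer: 18553/1584 ≈ 11.713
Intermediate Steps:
A(c) = -6 + 3*c
V(m, F) = -(-1 + m + m*(F + m + 6*F*m))/(12*F) (V(m, F) = -(m + (((m + F) + (F*6)*m)*m - 1))/(6*(F + F)) = -(m + (((F + m) + (6*F)*m)*m - 1))/(6*(2*F)) = -(m + (((F + m) + 6*F*m)*m - 1))*1/(2*F)/6 = -(m + ((F + m + 6*F*m)*m - 1))*1/(2*F)/6 = -(m + (m*(F + m + 6*F*m) - 1))*1/(2*F)/6 = -(m + (-1 + m*(F + m + 6*F*m)))*1/(2*F)/6 = -(-1 + m + m*(F + m + 6*F*m))*1/(2*F)/6 = -(-1 + m + m*(F + m + 6*F*m))/(12*F))
V(-28, -20)/A(-15 + 6) = ((1/12)*(1 - 1*(-28) - 1*(-28)² - 1*(-20)*(-28)*(1 + 6*(-28)))/(-20))/(-6 + 3*(-15 + 6)) = ((1/12)*(-1/20)*(1 + 28 - 1*784 - 1*(-20)*(-28)*(1 - 168)))/(-6 + 3*(-9)) = ((1/12)*(-1/20)*(1 + 28 - 784 - 1*(-20)*(-28)*(-167)))/(-6 - 27) = ((1/12)*(-1/20)*(1 + 28 - 784 + 93520))/(-33) = ((1/12)*(-1/20)*92765)*(-1/33) = -18553/48*(-1/33) = 18553/1584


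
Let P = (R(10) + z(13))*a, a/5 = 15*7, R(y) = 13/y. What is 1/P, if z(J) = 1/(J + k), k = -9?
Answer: 4/3255 ≈ 0.0012289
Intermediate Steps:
z(J) = 1/(-9 + J) (z(J) = 1/(J - 9) = 1/(-9 + J))
a = 525 (a = 5*(15*7) = 5*105 = 525)
P = 3255/4 (P = (13/10 + 1/(-9 + 13))*525 = (13*(⅒) + 1/4)*525 = (13/10 + ¼)*525 = (31/20)*525 = 3255/4 ≈ 813.75)
1/P = 1/(3255/4) = 4/3255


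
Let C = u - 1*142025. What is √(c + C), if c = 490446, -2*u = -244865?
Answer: √1883414/2 ≈ 686.19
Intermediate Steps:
u = 244865/2 (u = -½*(-244865) = 244865/2 ≈ 1.2243e+5)
C = -39185/2 (C = 244865/2 - 1*142025 = 244865/2 - 142025 = -39185/2 ≈ -19593.)
√(c + C) = √(490446 - 39185/2) = √(941707/2) = √1883414/2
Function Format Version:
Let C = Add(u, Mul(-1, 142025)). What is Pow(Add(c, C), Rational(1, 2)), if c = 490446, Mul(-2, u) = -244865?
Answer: Mul(Rational(1, 2), Pow(1883414, Rational(1, 2))) ≈ 686.19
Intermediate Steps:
u = Rational(244865, 2) (u = Mul(Rational(-1, 2), -244865) = Rational(244865, 2) ≈ 1.2243e+5)
C = Rational(-39185, 2) (C = Add(Rational(244865, 2), Mul(-1, 142025)) = Add(Rational(244865, 2), -142025) = Rational(-39185, 2) ≈ -19593.)
Pow(Add(c, C), Rational(1, 2)) = Pow(Add(490446, Rational(-39185, 2)), Rational(1, 2)) = Pow(Rational(941707, 2), Rational(1, 2)) = Mul(Rational(1, 2), Pow(1883414, Rational(1, 2)))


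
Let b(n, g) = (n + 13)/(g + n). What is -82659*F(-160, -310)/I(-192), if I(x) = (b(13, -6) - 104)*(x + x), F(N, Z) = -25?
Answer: 4821775/89856 ≈ 53.661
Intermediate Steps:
b(n, g) = (13 + n)/(g + n)
I(x) = -1404*x/7 (I(x) = ((13 + 13)/(-6 + 13) - 104)*(x + x) = (26/7 - 104)*(2*x) = -1404*x/7)
-82659*F(-160, -310)/I(-192) = -82659/(-1404/7*(-192)/(-25)) = -82659/((269568/7)*(-1/25)) = -82659/(-269568/175) = -82659*(-175/269568) = 4821775/89856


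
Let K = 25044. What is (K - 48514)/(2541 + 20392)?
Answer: -23470/22933 ≈ -1.0234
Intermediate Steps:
(K - 48514)/(2541 + 20392) = (25044 - 48514)/(2541 + 20392) = -23470/22933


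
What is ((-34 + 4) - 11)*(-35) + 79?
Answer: 1514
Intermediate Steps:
((-34 + 4) - 11)*(-35) + 79 = (-30 - 11)*(-35) + 79 = -41*(-35) + 79 = 1435 + 79 = 1514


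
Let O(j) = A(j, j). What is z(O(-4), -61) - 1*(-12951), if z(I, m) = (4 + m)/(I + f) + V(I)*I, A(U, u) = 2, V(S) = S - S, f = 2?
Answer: 51747/4 ≈ 12937.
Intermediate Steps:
V(S) = 0
O(j) = 2
z(I, m) = (4 + m)/(2 + I) (z(I, m) = (4 + m)/(I + 2) + 0*I = (4 + m)/(2 + I) + 0 = (4 + m)/(2 + I))
z(O(-4), -61) - 1*(-12951) = (4 - 61)/(2 + 2) - 1*(-12951) = -57/4 + 12951 = 51747/4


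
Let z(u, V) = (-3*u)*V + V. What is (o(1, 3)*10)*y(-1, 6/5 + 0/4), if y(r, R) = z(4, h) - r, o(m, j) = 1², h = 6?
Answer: -650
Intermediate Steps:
z(u, V) = V - 3*V*u (z(u, V) = -3*V*u + V = V - 3*V*u)
o(m, j) = 1
y(r, R) = -66 - r (y(r, R) = 6*(1 - 3*4) - r = 6*(1 - 12) - r = 6*(-11) - r = -66 - r)
(o(1, 3)*10)*y(-1, 6/5 + 0/4) = (1*10)*(-66 - 1*(-1)) = 10*(-66 + 1) = 10*(-65) = -650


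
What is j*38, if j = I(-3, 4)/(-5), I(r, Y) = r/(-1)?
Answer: -114/5 ≈ -22.800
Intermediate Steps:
I(r, Y) = -r (I(r, Y) = r*(-1) = -r)
j = -3/5 (j = -1*(-3)/(-5) = 3*(-1/5) = -3/5 ≈ -0.60000)
j*38 = -3/5*38 = -114/5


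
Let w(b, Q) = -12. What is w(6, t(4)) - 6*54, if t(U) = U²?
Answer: -336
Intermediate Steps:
w(6, t(4)) - 6*54 = -12 - 6*54 = -12 - 324 = -336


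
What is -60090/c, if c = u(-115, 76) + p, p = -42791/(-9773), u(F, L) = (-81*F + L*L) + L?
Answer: -97876595/24711647 ≈ -3.9607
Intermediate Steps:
u(F, L) = L + L**2 - 81*F (u(F, L) = (-81*F + L**2) + L = (L**2 - 81*F) + L = L + L**2 - 81*F)
p = 42791/9773 (p = -42791*(-1/9773) = 42791/9773 ≈ 4.3785)
c = 148269882/9773 (c = (76 + 76**2 - 81*(-115)) + 42791/9773 = (76 + 5776 + 9315) + 42791/9773 = 15167 + 42791/9773 = 148269882/9773 ≈ 15171.)
-60090/c = -60090/148269882/9773 = -60090*9773/148269882 = -97876595/24711647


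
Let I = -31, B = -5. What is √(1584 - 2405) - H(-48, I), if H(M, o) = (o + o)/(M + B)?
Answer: -62/53 + I*√821 ≈ -1.1698 + 28.653*I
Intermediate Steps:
H(M, o) = 2*o/(-5 + M) (H(M, o) = (o + o)/(M - 5) = (2*o)/(-5 + M) = 2*o/(-5 + M))
√(1584 - 2405) - H(-48, I) = √(1584 - 2405) - 2*(-31)/(-5 - 48) = √(-821) - 2*(-31)/(-53) = I*√821 - 2*(-31)*(-1)/53 = I*√821 - 1*62/53 = I*√821 - 62/53 = -62/53 + I*√821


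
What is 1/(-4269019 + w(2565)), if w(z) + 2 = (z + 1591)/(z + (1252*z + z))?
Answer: -1608255/6865674366277 ≈ -2.3425e-7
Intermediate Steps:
w(z) = -2 + (1591 + z)/(1254*z) (w(z) = -2 + (z + 1591)/(z + (1252*z + z)) = -2 + (1591 + z)/(z + 1253*z) = -2 + (1591 + z)/((1254*z)) = -2 + (1591 + z)*(1/(1254*z)) = -2 + (1591 + z)/(1254*z))
1/(-4269019 + w(2565)) = 1/(-4269019 + (1/1254)*(1591 - 2507*2565)/2565) = 1/(-4269019 + (1/1254)*(1/2565)*(1591 - 6430455)) = 1/(-4269019 + (1/1254)*(1/2565)*(-6428864)) = 1/(-4269019 - 3214432/1608255) = 1/(-6865674366277/1608255) = -1608255/6865674366277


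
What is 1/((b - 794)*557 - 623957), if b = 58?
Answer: -1/1033909 ≈ -9.6720e-7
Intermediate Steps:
1/((b - 794)*557 - 623957) = 1/((58 - 794)*557 - 623957) = 1/(-736*557 - 623957) = 1/(-409952 - 623957) = 1/(-1033909) = -1/1033909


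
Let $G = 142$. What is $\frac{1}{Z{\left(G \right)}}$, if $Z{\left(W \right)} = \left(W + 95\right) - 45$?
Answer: $\frac{1}{192} \approx 0.0052083$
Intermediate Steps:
$Z{\left(W \right)} = 50 + W$ ($Z{\left(W \right)} = \left(95 + W\right) - 45 = 50 + W$)
$\frac{1}{Z{\left(G \right)}} = \frac{1}{50 + 142} = \frac{1}{192}$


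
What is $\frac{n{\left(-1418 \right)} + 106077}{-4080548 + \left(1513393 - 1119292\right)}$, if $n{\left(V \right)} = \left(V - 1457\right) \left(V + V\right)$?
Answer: $- \frac{8259577}{3686447} \approx -2.2405$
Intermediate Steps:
$n{\left(V \right)} = 2 V \left(-1457 + V\right)$ ($n{\left(V \right)} = \left(-1457 + V\right) 2 V = 2 V \left(-1457 + V\right)$)
$\frac{n{\left(-1418 \right)} + 106077}{-4080548 + \left(1513393 - 1119292\right)} = \frac{2 \left(-1418\right) \left(-1457 - 1418\right) + 106077}{-4080548 + \left(1513393 - 1119292\right)} = \frac{2 \left(-1418\right) \left(-2875\right) + 106077}{-4080548 + 394101} = \frac{8153500 + 106077}{-3686447} = 8259577 \left(- \frac{1}{3686447}\right) = - \frac{8259577}{3686447}$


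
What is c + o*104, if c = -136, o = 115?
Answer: 11824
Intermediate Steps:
c + o*104 = -136 + 115*104 = -136 + 11960 = 11824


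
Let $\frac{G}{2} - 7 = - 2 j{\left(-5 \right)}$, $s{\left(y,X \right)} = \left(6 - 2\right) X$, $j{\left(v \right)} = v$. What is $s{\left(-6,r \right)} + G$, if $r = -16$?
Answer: $-30$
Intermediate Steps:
$s{\left(y,X \right)} = 4 X$
$G = 34$ ($G = 14 + 2 \left(\left(-2\right) \left(-5\right)\right) = 14 + 2 \cdot 10 = 14 + 20 = 34$)
$s{\left(-6,r \right)} + G = 4 \left(-16\right) + 34 = -64 + 34 = -30$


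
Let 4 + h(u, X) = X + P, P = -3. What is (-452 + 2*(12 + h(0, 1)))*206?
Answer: -90640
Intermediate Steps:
h(u, X) = -7 + X (h(u, X) = -4 + (X - 3) = -4 + (-3 + X) = -7 + X)
(-452 + 2*(12 + h(0, 1)))*206 = (-452 + 2*(12 + (-7 + 1)))*206 = (-452 + 2*(12 - 6))*206 = (-452 + 2*6)*206 = (-452 + 12)*206 = -440*206 = -90640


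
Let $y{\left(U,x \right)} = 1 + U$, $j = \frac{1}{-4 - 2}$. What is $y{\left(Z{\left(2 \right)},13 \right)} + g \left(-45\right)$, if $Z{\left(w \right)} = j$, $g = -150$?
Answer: $\frac{40505}{6} \approx 6750.8$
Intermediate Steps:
$j = - \frac{1}{6}$ ($j = \frac{1}{-6} = - \frac{1}{6} \approx -0.16667$)
$Z{\left(w \right)} = - \frac{1}{6}$
$y{\left(Z{\left(2 \right)},13 \right)} + g \left(-45\right) = \left(1 - \frac{1}{6}\right) - -6750 = \frac{5}{6} + 6750 = \frac{40505}{6}$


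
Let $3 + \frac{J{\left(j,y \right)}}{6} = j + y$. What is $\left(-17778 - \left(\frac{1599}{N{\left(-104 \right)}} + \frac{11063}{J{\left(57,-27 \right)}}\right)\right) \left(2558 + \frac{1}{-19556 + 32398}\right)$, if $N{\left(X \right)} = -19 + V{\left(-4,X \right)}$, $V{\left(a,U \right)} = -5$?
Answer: $- \frac{378470297590651}{8321616} \approx -4.548 \cdot 10^{7}$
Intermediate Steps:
$J{\left(j,y \right)} = -18 + 6 j + 6 y$ ($J{\left(j,y \right)} = -18 + 6 \left(j + y\right) = -18 + \left(6 j + 6 y\right) = -18 + 6 j + 6 y$)
$N{\left(X \right)} = -24$ ($N{\left(X \right)} = -19 - 5 = -24$)
$\left(-17778 - \left(\frac{1599}{N{\left(-104 \right)}} + \frac{11063}{J{\left(57,-27 \right)}}\right)\right) \left(2558 + \frac{1}{-19556 + 32398}\right) = \left(-17778 - \left(- \frac{533}{8} + \frac{11063}{-18 + 6 \cdot 57 + 6 \left(-27\right)}\right)\right) \left(2558 + \frac{1}{-19556 + 32398}\right) = \left(-17778 - \left(- \frac{533}{8} + \frac{11063}{-18 + 342 - 162}\right)\right) \left(2558 + \frac{1}{12842}\right) = \left(-17778 + \left(\frac{533}{8} - \frac{11063}{162}\right)\right) \left(2558 + \frac{1}{12842}\right) = \left(-17778 + \left(\frac{533}{8} - \frac{11063}{162}\right)\right) \frac{32849837}{12842} = \left(-17778 - \frac{1079}{648}\right) \frac{32849837}{12842} = \left(- \frac{11521223}{648}\right) \frac{32849837}{12842} = - \frac{378470297590651}{8321616}$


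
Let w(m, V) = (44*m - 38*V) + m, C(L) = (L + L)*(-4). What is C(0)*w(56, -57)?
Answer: 0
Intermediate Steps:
C(L) = -8*L (C(L) = (2*L)*(-4) = -8*L)
w(m, V) = -38*V + 45*m (w(m, V) = (-38*V + 44*m) + m = -38*V + 45*m)
C(0)*w(56, -57) = (-8*0)*(-38*(-57) + 45*56) = 0*(2166 + 2520) = 0*4686 = 0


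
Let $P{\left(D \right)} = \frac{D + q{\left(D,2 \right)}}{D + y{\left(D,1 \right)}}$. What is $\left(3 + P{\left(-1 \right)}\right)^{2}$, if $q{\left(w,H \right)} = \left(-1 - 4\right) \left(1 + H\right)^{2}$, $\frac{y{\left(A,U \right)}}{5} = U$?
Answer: $\frac{289}{4} \approx 72.25$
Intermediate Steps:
$y{\left(A,U \right)} = 5 U$
$q{\left(w,H \right)} = - 5 \left(1 + H\right)^{2}$
$P{\left(D \right)} = \frac{-45 + D}{5 + D}$ ($P{\left(D \right)} = \frac{D - 5 \left(1 + 2\right)^{2}}{D + 5 \cdot 1} = \frac{D - 5 \cdot 3^{2}}{D + 5} = \frac{D - 45}{5 + D} = \frac{-45 + D}{5 + D}$)
$\left(3 + P{\left(-1 \right)}\right)^{2} = \left(3 + \frac{-45 - 1}{5 - 1}\right)^{2} = \left(3 + \frac{1}{4} \left(-46\right)\right)^{2} = \left(3 - \frac{23}{2}\right)^{2} = \left(- \frac{17}{2}\right)^{2} = \frac{289}{4}$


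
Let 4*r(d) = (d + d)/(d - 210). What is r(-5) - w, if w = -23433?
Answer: 2015239/86 ≈ 23433.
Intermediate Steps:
r(d) = d/(2*(-210 + d)) (r(d) = ((d + d)/(d - 210))/4 = ((2*d)/(-210 + d))/4 = (2*d/(-210 + d))/4 = d/(2*(-210 + d)))
r(-5) - w = (1/2)*(-5)/(-210 - 5) - 1*(-23433) = (1/2)*(-5)/(-215) + 23433 = (1/2)*(-5)*(-1/215) + 23433 = 1/86 + 23433 = 2015239/86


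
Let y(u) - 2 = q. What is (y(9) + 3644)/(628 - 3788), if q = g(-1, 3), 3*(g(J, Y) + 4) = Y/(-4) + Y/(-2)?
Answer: -2913/2528 ≈ -1.1523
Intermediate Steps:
g(J, Y) = -4 - Y/4 (g(J, Y) = -4 + (Y/(-4) + Y/(-2))/3 = -4 + (Y*(-1/4) + Y*(-1/2))/3 = -4 + (-Y/4 - Y/2)/3 = -4 + (-3*Y/4)/3 = -4 - Y/4)
q = -19/4 (q = -4 - 1/4*3 = -4 - 3/4 = -19/4 ≈ -4.7500)
y(u) = -11/4 (y(u) = 2 - 19/4 = -11/4)
(y(9) + 3644)/(628 - 3788) = (-11/4 + 3644)/(628 - 3788) = (14565/4)/(-3160) = (14565/4)*(-1/3160) = -2913/2528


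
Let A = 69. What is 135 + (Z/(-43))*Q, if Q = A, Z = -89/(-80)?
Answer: 458259/3440 ≈ 133.21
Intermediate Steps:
Z = 89/80 (Z = -89*(-1/80) = 89/80 ≈ 1.1125)
Q = 69
135 + (Z/(-43))*Q = 135 + ((89/80)/(-43))*69 = 135 + ((89/80)*(-1/43))*69 = 135 - 89/3440*69 = 135 - 6141/3440 = 458259/3440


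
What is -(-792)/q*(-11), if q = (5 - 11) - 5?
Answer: 792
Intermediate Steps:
q = -11 (q = -6 - 5 = -11)
-(-792)/q*(-11) = -(-792)/(-11)*(-11) = -(-792)*(-1)/11*(-11) = -22*36/11*(-11) = -72*(-11) = 792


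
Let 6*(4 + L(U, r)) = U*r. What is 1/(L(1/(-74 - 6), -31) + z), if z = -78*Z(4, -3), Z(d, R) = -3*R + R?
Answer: -480/226529 ≈ -0.0021189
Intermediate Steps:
Z(d, R) = -2*R
z = -468 (z = -(-156)*(-3) = -78*6 = -468)
L(U, r) = -4 + U*r/6 (L(U, r) = -4 + (U*r)/6 = -4 + U*r/6)
1/(L(1/(-74 - 6), -31) + z) = 1/((-4 + (⅙)*(-31)/(-74 - 6)) - 468) = 1/((-4 + (⅙)*(-31)/(-80)) - 468) = 1/((-4 + (⅙)*(-1/80)*(-31)) - 468) = 1/((-4 + 31/480) - 468) = 1/(-1889/480 - 468) = 1/(-226529/480) = -480/226529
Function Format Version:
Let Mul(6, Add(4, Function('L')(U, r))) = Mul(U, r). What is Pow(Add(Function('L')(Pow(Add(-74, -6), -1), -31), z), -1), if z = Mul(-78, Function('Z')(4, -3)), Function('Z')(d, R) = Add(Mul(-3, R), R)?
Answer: Rational(-480, 226529) ≈ -0.0021189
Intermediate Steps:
Function('Z')(d, R) = Mul(-2, R)
z = -468 (z = Mul(-78, Mul(-2, -3)) = Mul(-78, 6) = -468)
Function('L')(U, r) = Add(-4, Mul(Rational(1, 6), U, r)) (Function('L')(U, r) = Add(-4, Mul(Rational(1, 6), Mul(U, r))) = Add(-4, Mul(Rational(1, 6), U, r)))
Pow(Add(Function('L')(Pow(Add(-74, -6), -1), -31), z), -1) = Pow(Add(Add(-4, Mul(Rational(1, 6), Pow(Add(-74, -6), -1), -31)), -468), -1) = Pow(Add(Add(-4, Mul(Rational(1, 6), Pow(-80, -1), -31)), -468), -1) = Pow(Add(Add(-4, Mul(Rational(1, 6), Rational(-1, 80), -31)), -468), -1) = Pow(Add(Add(-4, Rational(31, 480)), -468), -1) = Pow(Add(Rational(-1889, 480), -468), -1) = Pow(Rational(-226529, 480), -1) = Rational(-480, 226529)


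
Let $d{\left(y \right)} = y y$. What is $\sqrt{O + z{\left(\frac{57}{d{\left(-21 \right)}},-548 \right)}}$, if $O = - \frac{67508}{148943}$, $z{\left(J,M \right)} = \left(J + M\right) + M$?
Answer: $\frac{5 i \sqrt{429020154332115}}{3127803} \approx 33.111 i$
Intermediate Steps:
$d{\left(y \right)} = y^{2}$
$z{\left(J,M \right)} = J + 2 M$
$O = - \frac{67508}{148943}$ ($O = \left(-67508\right) \frac{1}{148943} = - \frac{67508}{148943} \approx -0.45325$)
$\sqrt{O + z{\left(\frac{57}{d{\left(-21 \right)}},-548 \right)}} = \sqrt{- \frac{67508}{148943} + \left(\frac{57}{\left(-21\right)^{2}} + 2 \left(-548\right)\right)} = \sqrt{- \frac{67508}{148943} - \left(1096 - \frac{57}{441}\right)} = \sqrt{- \frac{67508}{148943} + \left(57 \cdot \frac{1}{441} - 1096\right)} = \sqrt{- \frac{67508}{148943} + \left(\frac{19}{147} - 1096\right)} = \sqrt{- \frac{67508}{148943} - \frac{161093}{147}} = \sqrt{- \frac{24003598375}{21894621}} = \frac{5 i \sqrt{429020154332115}}{3127803}$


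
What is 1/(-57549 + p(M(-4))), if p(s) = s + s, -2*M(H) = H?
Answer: -1/57545 ≈ -1.7378e-5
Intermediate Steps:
M(H) = -H/2
p(s) = 2*s
1/(-57549 + p(M(-4))) = 1/(-57549 + 2*(-1/2*(-4))) = 1/(-57549 + 2*2) = 1/(-57549 + 4) = 1/(-57545) = -1/57545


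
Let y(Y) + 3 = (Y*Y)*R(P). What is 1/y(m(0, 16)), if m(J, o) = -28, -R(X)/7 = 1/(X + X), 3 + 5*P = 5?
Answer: -1/6863 ≈ -0.00014571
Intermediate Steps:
P = 2/5 (P = -3/5 + (1/5)*5 = -3/5 + 1 = 2/5 ≈ 0.40000)
R(X) = -7/(2*X) (R(X) = -7/(X + X) = -7*1/(2*X) = -7/(2*X))
y(Y) = -3 - 35*Y**2/4 (y(Y) = -3 + (Y*Y)*(-7/(2*2/5)) = -3 + Y**2*(-7/2*5/2) = -3 + Y**2*(-35/4) = -3 - 35*Y**2/4)
1/y(m(0, 16)) = 1/(-3 - 35/4*(-28)**2) = 1/(-3 - 35/4*784) = 1/(-3 - 6860) = 1/(-6863) = -1/6863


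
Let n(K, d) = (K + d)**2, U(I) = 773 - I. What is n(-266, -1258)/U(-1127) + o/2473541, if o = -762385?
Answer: 1435884607529/1174931975 ≈ 1222.1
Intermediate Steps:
n(-266, -1258)/U(-1127) + o/2473541 = (-266 - 1258)**2/(773 - 1*(-1127)) - 762385/2473541 = (-1524)**2/(773 + 1127) - 762385*1/2473541 = 2322576/1900 - 762385/2473541 = 2322576*(1/1900) - 762385/2473541 = 580644/475 - 762385/2473541 = 1435884607529/1174931975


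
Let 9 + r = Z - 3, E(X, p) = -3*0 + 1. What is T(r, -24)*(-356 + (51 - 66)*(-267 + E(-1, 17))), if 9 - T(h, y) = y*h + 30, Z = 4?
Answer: -774042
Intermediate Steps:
E(X, p) = 1 (E(X, p) = 0 + 1 = 1)
r = -8 (r = -9 + (4 - 3) = -9 + 1 = -8)
T(h, y) = -21 - h*y (T(h, y) = 9 - (y*h + 30) = 9 - (h*y + 30) = 9 - (30 + h*y) = 9 + (-30 - h*y) = -21 - h*y)
T(r, -24)*(-356 + (51 - 66)*(-267 + E(-1, 17))) = (-21 - 1*(-8)*(-24))*(-356 + (51 - 66)*(-267 + 1)) = (-21 - 192)*(-356 - 15*(-266)) = -213*(-356 + 3990) = -213*3634 = -774042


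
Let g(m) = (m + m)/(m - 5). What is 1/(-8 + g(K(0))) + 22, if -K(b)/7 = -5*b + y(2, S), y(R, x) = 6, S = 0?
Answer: 6377/292 ≈ 21.839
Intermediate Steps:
K(b) = -42 + 35*b (K(b) = -7*(-5*b + 6) = -7*(6 - 5*b) = -42 + 35*b)
g(m) = 2*m/(-5 + m) (g(m) = (2*m)/(-5 + m) = 2*m/(-5 + m))
1/(-8 + g(K(0))) + 22 = 1/(-8 + 2*(-42 + 35*0)/(-5 + (-42 + 35*0))) + 22 = 1/(-8 + 2*(-42 + 0)/(-5 + (-42 + 0))) + 22 = 1/(-8 + 2*(-42)/(-5 - 42)) + 22 = 1/(-8 + 2*(-42)/(-47)) + 22 = 1/(-8 + 2*(-42)*(-1/47)) + 22 = 1/(-8 + 84/47) + 22 = 1/(-292/47) + 22 = -47/292*1 + 22 = -47/292 + 22 = 6377/292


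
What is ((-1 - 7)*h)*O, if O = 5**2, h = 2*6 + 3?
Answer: -3000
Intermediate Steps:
h = 15 (h = 12 + 3 = 15)
O = 25
((-1 - 7)*h)*O = ((-1 - 7)*15)*25 = -8*15*25 = -120*25 = -3000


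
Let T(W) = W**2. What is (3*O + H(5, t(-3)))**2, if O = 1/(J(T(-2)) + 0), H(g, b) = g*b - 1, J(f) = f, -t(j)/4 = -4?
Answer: 101761/16 ≈ 6360.1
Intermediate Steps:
t(j) = 16 (t(j) = -4*(-4) = 16)
H(g, b) = -1 + b*g (H(g, b) = b*g - 1 = -1 + b*g)
O = 1/4 (O = 1/((-2)**2 + 0) = 1/(4 + 0) = 1/4 ≈ 0.25000)
(3*O + H(5, t(-3)))**2 = (3*(1/4) + (-1 + 16*5))**2 = (3/4 + (-1 + 80))**2 = (3/4 + 79)**2 = (319/4)**2 = 101761/16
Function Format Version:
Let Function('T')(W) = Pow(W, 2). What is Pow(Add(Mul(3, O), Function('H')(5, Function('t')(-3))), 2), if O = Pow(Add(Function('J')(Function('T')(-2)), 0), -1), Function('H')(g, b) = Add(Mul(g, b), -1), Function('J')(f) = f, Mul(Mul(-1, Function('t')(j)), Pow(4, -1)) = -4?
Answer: Rational(101761, 16) ≈ 6360.1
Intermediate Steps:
Function('t')(j) = 16 (Function('t')(j) = Mul(-4, -4) = 16)
Function('H')(g, b) = Add(-1, Mul(b, g)) (Function('H')(g, b) = Add(Mul(b, g), -1) = Add(-1, Mul(b, g)))
O = Rational(1, 4) (O = Pow(Add(Pow(-2, 2), 0), -1) = Pow(Add(4, 0), -1) = Pow(4, -1) = Rational(1, 4) ≈ 0.25000)
Pow(Add(Mul(3, O), Function('H')(5, Function('t')(-3))), 2) = Pow(Add(Mul(3, Rational(1, 4)), Add(-1, Mul(16, 5))), 2) = Pow(Add(Rational(3, 4), Add(-1, 80)), 2) = Pow(Add(Rational(3, 4), 79), 2) = Pow(Rational(319, 4), 2) = Rational(101761, 16)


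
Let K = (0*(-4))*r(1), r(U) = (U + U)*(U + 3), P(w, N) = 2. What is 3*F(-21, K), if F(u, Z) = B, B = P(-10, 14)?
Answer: 6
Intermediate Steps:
r(U) = 2*U*(3 + U) (r(U) = (2*U)*(3 + U) = 2*U*(3 + U))
K = 0 (K = (0*(-4))*(2*1*(3 + 1)) = 0*(2*1*4) = 0*8 = 0)
B = 2
F(u, Z) = 2
3*F(-21, K) = 3*2 = 6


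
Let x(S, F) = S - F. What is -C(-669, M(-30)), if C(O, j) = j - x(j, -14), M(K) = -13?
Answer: 14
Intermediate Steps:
C(O, j) = -14 (C(O, j) = j - (j - 1*(-14)) = j - (j + 14) = j - (14 + j) = j + (-14 - j) = -14)
-C(-669, M(-30)) = -1*(-14) = 14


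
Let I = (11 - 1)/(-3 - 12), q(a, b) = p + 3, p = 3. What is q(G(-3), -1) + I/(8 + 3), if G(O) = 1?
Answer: 196/33 ≈ 5.9394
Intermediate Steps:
q(a, b) = 6 (q(a, b) = 3 + 3 = 6)
I = -⅔ (I = 10/(-15) = 10*(-1/15) = -⅔ ≈ -0.66667)
q(G(-3), -1) + I/(8 + 3) = 6 - ⅔/(8 + 3) = 6 - ⅔/11 = 6 + (1/11)*(-⅔) = 6 - 2/33 = 196/33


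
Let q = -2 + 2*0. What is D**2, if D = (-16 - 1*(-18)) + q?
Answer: 0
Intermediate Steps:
q = -2 (q = -2 + 0 = -2)
D = 0 (D = (-16 - 1*(-18)) - 2 = (-16 + 18) - 2 = 2 - 2 = 0)
D**2 = 0**2 = 0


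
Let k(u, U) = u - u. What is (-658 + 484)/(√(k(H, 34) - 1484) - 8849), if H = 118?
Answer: 513242/26102095 + 116*I*√371/26102095 ≈ 0.019663 + 8.5599e-5*I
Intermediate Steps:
k(u, U) = 0
(-658 + 484)/(√(k(H, 34) - 1484) - 8849) = (-658 + 484)/(√(0 - 1484) - 8849) = -174/(√(-1484) - 8849) = -174/(2*I*√371 - 8849) = -174/(-8849 + 2*I*√371)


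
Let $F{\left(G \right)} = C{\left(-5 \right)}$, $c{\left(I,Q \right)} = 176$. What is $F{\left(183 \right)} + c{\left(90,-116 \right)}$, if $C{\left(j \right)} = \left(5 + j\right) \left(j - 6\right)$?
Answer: $176$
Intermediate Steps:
$C{\left(j \right)} = \left(-6 + j\right) \left(5 + j\right)$ ($C{\left(j \right)} = \left(5 + j\right) \left(-6 + j\right) = \left(-6 + j\right) \left(5 + j\right)$)
$F{\left(G \right)} = 0$ ($F{\left(G \right)} = -30 + \left(-5\right)^{2} - -5 = -30 + 25 + 5 = 0$)
$F{\left(183 \right)} + c{\left(90,-116 \right)} = 0 + 176 = 176$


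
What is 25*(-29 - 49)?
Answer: -1950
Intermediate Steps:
25*(-29 - 49) = 25*(-78) = -1950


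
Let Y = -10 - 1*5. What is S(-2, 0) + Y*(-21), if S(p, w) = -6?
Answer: 309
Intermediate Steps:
Y = -15 (Y = -10 - 5 = -15)
S(-2, 0) + Y*(-21) = -6 - 15*(-21) = -6 + 315 = 309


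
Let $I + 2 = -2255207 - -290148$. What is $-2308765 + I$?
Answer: $-4273826$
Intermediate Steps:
$I = -1965061$ ($I = -2 - 1965059 = -1965061$)
$-2308765 + I = -2308765 - 1965061 = -4273826$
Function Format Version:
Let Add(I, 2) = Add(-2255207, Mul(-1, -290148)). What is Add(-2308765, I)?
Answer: -4273826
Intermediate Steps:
I = -1965061 (I = Add(-2, Add(-2255207, Mul(-1, -290148))) = Add(-2, Add(-2255207, 290148)) = Add(-2, -1965059) = -1965061)
Add(-2308765, I) = Add(-2308765, -1965061) = -4273826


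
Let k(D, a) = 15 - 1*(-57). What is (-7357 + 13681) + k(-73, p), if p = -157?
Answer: 6396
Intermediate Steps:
k(D, a) = 72 (k(D, a) = 15 + 57 = 72)
(-7357 + 13681) + k(-73, p) = (-7357 + 13681) + 72 = 6324 + 72 = 6396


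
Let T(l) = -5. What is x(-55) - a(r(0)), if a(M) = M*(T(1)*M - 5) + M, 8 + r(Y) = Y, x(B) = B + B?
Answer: 178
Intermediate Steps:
x(B) = 2*B
r(Y) = -8 + Y
a(M) = M + M*(-5 - 5*M) (a(M) = M*(-5*M - 5) + M = M*(-5 - 5*M) + M = M + M*(-5 - 5*M))
x(-55) - a(r(0)) = 2*(-55) - (-8 + 0)*(-4 - 5*(-8 + 0)) = -110 - (-8)*(-4 - 5*(-8)) = -110 - (-8)*(-4 + 40) = -110 - (-8)*36 = -110 - 1*(-288) = -110 + 288 = 178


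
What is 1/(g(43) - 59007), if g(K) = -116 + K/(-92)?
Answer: -92/5439359 ≈ -1.6914e-5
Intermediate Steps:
g(K) = -116 - K/92 (g(K) = -116 + K*(-1/92) = -116 - K/92)
1/(g(43) - 59007) = 1/((-116 - 1/92*43) - 59007) = 1/((-116 - 43/92) - 59007) = 1/(-10715/92 - 59007) = 1/(-5439359/92) = -92/5439359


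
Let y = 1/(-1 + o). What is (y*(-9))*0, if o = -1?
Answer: 0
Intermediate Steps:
y = -½ (y = 1/(-1 - 1) = 1/(-2) = -½ ≈ -0.50000)
(y*(-9))*0 = -½*(-9)*0 = (9/2)*0 = 0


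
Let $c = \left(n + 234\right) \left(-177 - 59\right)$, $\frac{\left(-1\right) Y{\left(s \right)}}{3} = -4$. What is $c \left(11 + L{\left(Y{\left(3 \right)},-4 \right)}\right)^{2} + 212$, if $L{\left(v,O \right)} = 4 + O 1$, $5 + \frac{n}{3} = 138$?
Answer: $-18075736$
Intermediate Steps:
$n = 399$ ($n = -15 + 3 \cdot 138 = -15 + 414 = 399$)
$Y{\left(s \right)} = 12$ ($Y{\left(s \right)} = \left(-3\right) \left(-4\right) = 12$)
$L{\left(v,O \right)} = 4 + O$
$c = -149388$ ($c = \left(399 + 234\right) \left(-177 - 59\right) = 633 \left(-236\right) = -149388$)
$c \left(11 + L{\left(Y{\left(3 \right)},-4 \right)}\right)^{2} + 212 = - 149388 \left(11 + \left(4 - 4\right)\right)^{2} + 212 = - 149388 \left(11 + 0\right)^{2} + 212 = - 149388 \cdot 11^{2} + 212 = \left(-149388\right) 121 + 212 = -18075948 + 212 = -18075736$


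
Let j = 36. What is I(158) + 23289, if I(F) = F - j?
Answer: 23411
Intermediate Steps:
I(F) = -36 + F (I(F) = F - 1*36 = F - 36 = -36 + F)
I(158) + 23289 = (-36 + 158) + 23289 = 122 + 23289 = 23411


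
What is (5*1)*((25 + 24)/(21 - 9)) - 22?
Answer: -19/12 ≈ -1.5833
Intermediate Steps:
(5*1)*((25 + 24)/(21 - 9)) - 22 = 5*(49/12) - 22 = 245/12 - 22 = -19/12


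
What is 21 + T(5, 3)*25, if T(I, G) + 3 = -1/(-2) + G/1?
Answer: 67/2 ≈ 33.500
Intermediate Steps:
T(I, G) = -5/2 + G (T(I, G) = -3 + (-1/(-2) + G/1) = -3 + (-1*(-½) + G*1) = -3 + (½ + G) = -5/2 + G)
21 + T(5, 3)*25 = 21 + (-5/2 + 3)*25 = 21 + (½)*25 = 21 + 25/2 = 67/2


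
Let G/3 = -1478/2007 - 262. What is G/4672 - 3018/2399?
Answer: -668624107/468639852 ≈ -1.4267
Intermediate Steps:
G = -527312/669 (G = 3*(-1478/2007 - 262) = 3*(-527312/2007) = -527312/669 ≈ -788.21)
G/4672 - 3018/2399 = -527312/669/4672 - 3018/2399 = -527312/669*1/4672 - 3018*1/2399 = -32957/195348 - 3018/2399 = -668624107/468639852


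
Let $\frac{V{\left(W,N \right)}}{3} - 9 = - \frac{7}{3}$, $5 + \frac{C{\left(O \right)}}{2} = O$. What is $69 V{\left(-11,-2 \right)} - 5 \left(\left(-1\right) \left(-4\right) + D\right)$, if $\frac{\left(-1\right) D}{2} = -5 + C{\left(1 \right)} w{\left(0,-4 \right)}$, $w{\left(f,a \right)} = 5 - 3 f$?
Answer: $910$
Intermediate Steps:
$C{\left(O \right)} = -10 + 2 O$
$V{\left(W,N \right)} = 20$ ($V{\left(W,N \right)} = 27 + 3 \left(- \frac{7}{3}\right) = 27 - 7 = 20$)
$D = 90$ ($D = - 2 \left(-5 + \left(-10 + 2 \cdot 1\right) \left(5 - 0\right)\right) = - 2 \left(-5 + \left(-10 + 2\right) \left(5 + 0\right)\right) = - 2 \left(-5 - 40\right) = \left(-2\right) \left(-45\right) = 90$)
$69 V{\left(-11,-2 \right)} - 5 \left(\left(-1\right) \left(-4\right) + D\right) = 69 \cdot 20 - 5 \left(\left(-1\right) \left(-4\right) + 90\right) = 1380 - 5 \left(4 + 90\right) = 1380 - 470 = 910$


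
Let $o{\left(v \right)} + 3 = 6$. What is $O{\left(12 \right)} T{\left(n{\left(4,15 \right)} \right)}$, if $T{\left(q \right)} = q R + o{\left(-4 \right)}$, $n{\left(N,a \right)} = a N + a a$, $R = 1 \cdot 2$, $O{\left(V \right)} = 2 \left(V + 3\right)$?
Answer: $17190$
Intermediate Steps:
$o{\left(v \right)} = 3$ ($o{\left(v \right)} = -3 + 6 = 3$)
$O{\left(V \right)} = 6 + 2 V$ ($O{\left(V \right)} = 2 \left(3 + V\right) = 6 + 2 V$)
$R = 2$
$n{\left(N,a \right)} = a^{2} + N a$ ($n{\left(N,a \right)} = N a + a^{2} = a^{2} + N a$)
$T{\left(q \right)} = 3 + 2 q$ ($T{\left(q \right)} = q 2 + 3 = 2 q + 3 = 3 + 2 q$)
$O{\left(12 \right)} T{\left(n{\left(4,15 \right)} \right)} = \left(6 + 2 \cdot 12\right) \left(3 + 2 \cdot 15 \left(4 + 15\right)\right) = \left(6 + 24\right) \left(3 + 2 \cdot 15 \cdot 19\right) = 30 \left(3 + 2 \cdot 285\right) = 30 \left(3 + 570\right) = 30 \cdot 573 = 17190$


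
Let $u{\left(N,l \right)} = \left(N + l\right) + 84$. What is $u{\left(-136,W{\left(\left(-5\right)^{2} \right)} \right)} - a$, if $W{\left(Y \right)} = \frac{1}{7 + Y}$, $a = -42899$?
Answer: $\frac{1371105}{32} \approx 42847.0$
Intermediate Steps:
$u{\left(N,l \right)} = 84 + N + l$
$u{\left(-136,W{\left(\left(-5\right)^{2} \right)} \right)} - a = \left(84 - 136 + \frac{1}{7 + \left(-5\right)^{2}}\right) - -42899 = \left(84 - 136 + \frac{1}{7 + 25}\right) + 42899 = \left(84 - 136 + \frac{1}{32}\right) + 42899 = - \frac{1663}{32} + 42899 = \frac{1371105}{32}$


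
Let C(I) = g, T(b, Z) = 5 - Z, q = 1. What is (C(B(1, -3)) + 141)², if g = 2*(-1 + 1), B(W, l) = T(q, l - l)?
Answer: 19881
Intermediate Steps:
B(W, l) = 5 (B(W, l) = 5 - (l - l) = 5 - 1*0 = 5 + 0 = 5)
g = 0 (g = 2*0 = 0)
C(I) = 0
(C(B(1, -3)) + 141)² = (0 + 141)² = 141² = 19881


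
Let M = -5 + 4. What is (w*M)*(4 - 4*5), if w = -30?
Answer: -480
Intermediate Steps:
M = -1
(w*M)*(4 - 4*5) = (-30*(-1))*(4 - 4*5) = 30*(4 - 20) = 30*(-16) = -480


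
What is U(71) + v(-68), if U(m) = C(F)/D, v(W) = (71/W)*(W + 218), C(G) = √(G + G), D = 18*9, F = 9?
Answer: -5325/34 + √2/54 ≈ -156.59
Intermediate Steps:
D = 162
C(G) = √2*√G (C(G) = √(2*G) = √2*√G)
v(W) = 71*(218 + W)/W (v(W) = (71/W)*(218 + W) = 71*(218 + W)/W)
U(m) = √2/54 (U(m) = (√2*√9)/162 = (√2*3)*(1/162) = (3*√2)*(1/162) = √2/54)
U(71) + v(-68) = √2/54 + (71 + 15478/(-68)) = √2/54 + (71 + 15478*(-1/68)) = √2/54 + (71 - 7739/34) = √2/54 - 5325/34 = -5325/34 + √2/54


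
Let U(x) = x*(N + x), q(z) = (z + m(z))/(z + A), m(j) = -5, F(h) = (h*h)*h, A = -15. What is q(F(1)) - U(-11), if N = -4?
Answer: -1153/7 ≈ -164.71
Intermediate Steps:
F(h) = h³ (F(h) = h²*h = h³)
q(z) = (-5 + z)/(-15 + z) (q(z) = (z - 5)/(z - 15) = (-5 + z)/(-15 + z))
U(x) = x*(-4 + x)
q(F(1)) - U(-11) = (-5 + 1³)/(-15 + 1³) - (-11)*(-4 - 11) = (-5 + 1)/(-15 + 1) - (-11)*(-15) = -4/(-14) - 1*165 = -1/14*(-4) - 165 = 2/7 - 165 = -1153/7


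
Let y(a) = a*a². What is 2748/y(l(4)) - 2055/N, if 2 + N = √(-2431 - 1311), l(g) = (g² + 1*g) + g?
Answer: 2796277/2157696 + 2055*I*√3742/3746 ≈ 1.296 + 33.558*I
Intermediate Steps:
l(g) = g² + 2*g (l(g) = (g² + g) + g = (g + g²) + g = g² + 2*g)
y(a) = a³
N = -2 + I*√3742 (N = -2 + √(-2431 - 1311) = -2 + √(-3742) = -2 + I*√3742 ≈ -2.0 + 61.172*I)
2748/y(l(4)) - 2055/N = 2748/((4*(2 + 4))³) - 2055/(-2 + I*√3742) = 2748/((4*6)³) - 2055/(-2 + I*√3742) = 2748/(24³) - 2055/(-2 + I*√3742) = 2748/13824 - 2055/(-2 + I*√3742) = 2748*(1/13824) - 2055/(-2 + I*√3742) = 229/1152 - 2055/(-2 + I*√3742)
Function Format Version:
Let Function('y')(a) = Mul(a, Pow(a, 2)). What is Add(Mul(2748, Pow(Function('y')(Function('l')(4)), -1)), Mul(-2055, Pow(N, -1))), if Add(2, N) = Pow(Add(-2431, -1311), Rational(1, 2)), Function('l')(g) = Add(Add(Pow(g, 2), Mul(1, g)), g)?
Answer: Add(Rational(2796277, 2157696), Mul(Rational(2055, 3746), I, Pow(3742, Rational(1, 2)))) ≈ Add(1.2960, Mul(33.558, I))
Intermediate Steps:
Function('l')(g) = Add(Pow(g, 2), Mul(2, g)) (Function('l')(g) = Add(Add(Pow(g, 2), g), g) = Add(Add(g, Pow(g, 2)), g) = Add(Pow(g, 2), Mul(2, g)))
Function('y')(a) = Pow(a, 3)
N = Add(-2, Mul(I, Pow(3742, Rational(1, 2)))) (N = Add(-2, Pow(Add(-2431, -1311), Rational(1, 2))) = Add(-2, Pow(-3742, Rational(1, 2))) = Add(-2, Mul(I, Pow(3742, Rational(1, 2)))) ≈ Add(-2.0000, Mul(61.172, I)))
Add(Mul(2748, Pow(Function('y')(Function('l')(4)), -1)), Mul(-2055, Pow(N, -1))) = Add(Mul(2748, Pow(Pow(Mul(4, Add(2, 4)), 3), -1)), Mul(-2055, Pow(Add(-2, Mul(I, Pow(3742, Rational(1, 2)))), -1))) = Add(Mul(2748, Pow(Pow(Mul(4, 6), 3), -1)), Mul(-2055, Pow(Add(-2, Mul(I, Pow(3742, Rational(1, 2)))), -1))) = Add(Mul(2748, Pow(Pow(24, 3), -1)), Mul(-2055, Pow(Add(-2, Mul(I, Pow(3742, Rational(1, 2)))), -1))) = Add(Mul(2748, Pow(13824, -1)), Mul(-2055, Pow(Add(-2, Mul(I, Pow(3742, Rational(1, 2)))), -1))) = Add(Mul(2748, Rational(1, 13824)), Mul(-2055, Pow(Add(-2, Mul(I, Pow(3742, Rational(1, 2)))), -1))) = Add(Rational(229, 1152), Mul(-2055, Pow(Add(-2, Mul(I, Pow(3742, Rational(1, 2)))), -1)))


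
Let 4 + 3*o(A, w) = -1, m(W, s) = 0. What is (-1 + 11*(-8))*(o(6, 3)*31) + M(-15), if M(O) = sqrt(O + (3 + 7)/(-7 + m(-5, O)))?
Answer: 13795/3 + I*sqrt(805)/7 ≈ 4598.3 + 4.0532*I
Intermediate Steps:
o(A, w) = -5/3 (o(A, w) = -4/3 + (1/3)*(-1) = -4/3 - 1/3 = -5/3)
M(O) = sqrt(-10/7 + O) (M(O) = sqrt(O + (3 + 7)/(-7 + 0)) = sqrt(O + 10/(-7)) = sqrt(O + 10*(-1/7)) = sqrt(O - 10/7) = sqrt(-10/7 + O))
(-1 + 11*(-8))*(o(6, 3)*31) + M(-15) = (-1 + 11*(-8))*(-5/3*31) + sqrt(-70 + 49*(-15))/7 = (-1 - 88)*(-155/3) + sqrt(-70 - 735)/7 = -89*(-155/3) + sqrt(-805)/7 = 13795/3 + (I*sqrt(805))/7 = 13795/3 + I*sqrt(805)/7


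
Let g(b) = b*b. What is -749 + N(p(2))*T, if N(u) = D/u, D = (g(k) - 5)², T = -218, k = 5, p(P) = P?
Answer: -44349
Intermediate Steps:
g(b) = b²
D = 400 (D = (5² - 5)² = (25 - 5)² = 20² = 400)
N(u) = 400/u
-749 + N(p(2))*T = -749 + (400/2)*(-218) = -749 + (400*(½))*(-218) = -749 + 200*(-218) = -749 - 43600 = -44349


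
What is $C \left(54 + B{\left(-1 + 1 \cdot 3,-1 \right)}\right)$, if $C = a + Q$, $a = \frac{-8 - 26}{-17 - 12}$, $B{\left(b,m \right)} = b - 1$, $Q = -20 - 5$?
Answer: $- \frac{38005}{29} \approx -1310.5$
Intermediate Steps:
$Q = -25$
$B{\left(b,m \right)} = -1 + b$
$a = \frac{34}{29}$ ($a = - \frac{34}{-29} = \left(-34\right) \left(- \frac{1}{29}\right) = \frac{34}{29} \approx 1.1724$)
$C = - \frac{691}{29}$ ($C = \frac{34}{29} - 25 = - \frac{691}{29} \approx -23.828$)
$C \left(54 + B{\left(-1 + 1 \cdot 3,-1 \right)}\right) = - \frac{691 \left(54 + \left(-1 + \left(-1 + 1 \cdot 3\right)\right)\right)}{29} = - \frac{691 \left(54 + \left(-1 + \left(-1 + 3\right)\right)\right)}{29} = - \frac{691 \left(54 + \left(-1 + 2\right)\right)}{29} = - \frac{691 \left(54 + 1\right)}{29} = \left(- \frac{691}{29}\right) 55 = - \frac{38005}{29}$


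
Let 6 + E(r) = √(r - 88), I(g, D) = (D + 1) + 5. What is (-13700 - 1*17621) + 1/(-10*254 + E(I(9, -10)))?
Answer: -101514619657/3241104 - I*√23/3241104 ≈ -31321.0 - 1.4797e-6*I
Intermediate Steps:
I(g, D) = 6 + D (I(g, D) = (1 + D) + 5 = 6 + D)
E(r) = -6 + √(-88 + r) (E(r) = -6 + √(r - 88) = -6 + √(-88 + r))
(-13700 - 1*17621) + 1/(-10*254 + E(I(9, -10))) = (-13700 - 1*17621) + 1/(-10*254 + (-6 + √(-88 + (6 - 10)))) = (-13700 - 17621) + 1/(-2540 + (-6 + √(-88 - 4))) = -31321 + 1/(-2540 + (-6 + √(-92))) = -31321 + 1/(-2540 + (-6 + 2*I*√23)) = -31321 + 1/(-2546 + 2*I*√23)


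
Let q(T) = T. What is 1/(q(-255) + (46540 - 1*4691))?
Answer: 1/41594 ≈ 2.4042e-5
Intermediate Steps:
1/(q(-255) + (46540 - 1*4691)) = 1/(-255 + (46540 - 1*4691)) = 1/(-255 + (46540 - 4691)) = 1/(-255 + 41849) = 1/41594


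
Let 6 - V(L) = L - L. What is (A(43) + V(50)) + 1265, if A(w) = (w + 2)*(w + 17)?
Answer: 3971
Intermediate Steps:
V(L) = 6 (V(L) = 6 - (L - L) = 6 - 1*0 = 6 + 0 = 6)
A(w) = (2 + w)*(17 + w)
(A(43) + V(50)) + 1265 = ((34 + 43² + 19*43) + 6) + 1265 = ((34 + 1849 + 817) + 6) + 1265 = (2700 + 6) + 1265 = 2706 + 1265 = 3971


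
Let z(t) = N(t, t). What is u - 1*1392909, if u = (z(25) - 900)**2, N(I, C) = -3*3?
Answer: -566628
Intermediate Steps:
N(I, C) = -9
z(t) = -9
u = 826281 (u = (-9 - 900)**2 = (-909)**2 = 826281)
u - 1*1392909 = 826281 - 1*1392909 = 826281 - 1392909 = -566628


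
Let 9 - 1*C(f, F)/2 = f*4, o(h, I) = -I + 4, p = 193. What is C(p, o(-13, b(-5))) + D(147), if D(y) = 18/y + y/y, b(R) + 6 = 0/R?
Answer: -74719/49 ≈ -1524.9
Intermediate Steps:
b(R) = -6 (b(R) = -6 + 0/R = -6 + 0 = -6)
o(h, I) = 4 - I
D(y) = 1 + 18/y (D(y) = 18/y + 1 = 1 + 18/y)
C(f, F) = 18 - 8*f (C(f, F) = 18 - 2*f*4 = 18 - 8*f)
C(p, o(-13, b(-5))) + D(147) = (18 - 8*193) + (18 + 147)/147 = (18 - 1544) + (1/147)*165 = -1526 + 55/49 = -74719/49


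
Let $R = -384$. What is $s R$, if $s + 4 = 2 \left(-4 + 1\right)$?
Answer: $3840$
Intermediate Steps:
$s = -10$ ($s = -4 + 2 \left(-4 + 1\right) = -4 + 2 \left(-3\right) = -4 - 6 = -10$)
$s R = \left(-10\right) \left(-384\right) = 3840$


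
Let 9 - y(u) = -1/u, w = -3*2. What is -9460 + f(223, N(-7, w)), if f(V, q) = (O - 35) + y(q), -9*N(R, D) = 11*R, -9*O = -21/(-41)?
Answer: -89841338/9471 ≈ -9485.9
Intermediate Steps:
w = -6
y(u) = 9 + 1/u (y(u) = 9 - (-1)/u = 9 + 1/u)
O = -7/123 (O = -(-7)/(3*(-41)) = -(-7)*(-1)/(3*41) = -1/9*21/41 = -7/123 ≈ -0.056911)
N(R, D) = -11*R/9
f(V, q) = -3205/123 + 1/q (f(V, q) = (-7/123 - 35) + (9 + 1/q) = -4312/123 + (9 + 1/q) = -3205/123 + 1/q)
-9460 + f(223, N(-7, w)) = -9460 + (-3205/123 + 1/(-11/9*(-7))) = -9460 + (-3205/123 + 1/(77/9)) = -9460 + (-3205/123 + 9/77) = -9460 - 245678/9471 = -89841338/9471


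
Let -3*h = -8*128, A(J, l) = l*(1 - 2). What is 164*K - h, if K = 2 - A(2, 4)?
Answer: 1928/3 ≈ 642.67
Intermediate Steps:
A(J, l) = -l (A(J, l) = l*(-1) = -l)
K = 6 (K = 2 - (-1)*4 = 2 - 1*(-4) = 2 + 4 = 6)
h = 1024/3 (h = -(-8)*128/3 = -⅓*(-1024) = 1024/3 ≈ 341.33)
164*K - h = 164*6 - 1*1024/3 = 984 - 1024/3 = 1928/3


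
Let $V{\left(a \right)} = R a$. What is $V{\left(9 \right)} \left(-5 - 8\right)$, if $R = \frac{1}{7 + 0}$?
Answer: $- \frac{117}{7} \approx -16.714$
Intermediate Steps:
$R = \frac{1}{7} \approx 0.14286$
$V{\left(a \right)} = \frac{a}{7}$
$V{\left(9 \right)} \left(-5 - 8\right) = \frac{1}{7} \cdot 9 \left(-5 - 8\right) = \frac{9}{7} \left(-13\right) = - \frac{117}{7}$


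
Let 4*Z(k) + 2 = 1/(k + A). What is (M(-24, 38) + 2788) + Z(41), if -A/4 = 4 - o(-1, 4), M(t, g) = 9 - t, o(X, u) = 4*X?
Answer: 101539/36 ≈ 2820.5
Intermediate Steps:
A = -32 (A = -4*(4 - 4*(-1)) = -4*(4 - 1*(-4)) = -4*(4 + 4) = -4*8 = -32)
Z(k) = -1/2 + 1/(4*(-32 + k)) (Z(k) = -1/2 + 1/(4*(k - 32)) = -1/2 + 1/(4*(-32 + k)))
(M(-24, 38) + 2788) + Z(41) = ((9 - 1*(-24)) + 2788) + (65 - 2*41)/(4*(-32 + 41)) = ((9 + 24) + 2788) + (1/4)*(65 - 82)/9 = (33 + 2788) + (1/4)*(1/9)*(-17) = 2821 - 17/36 = 101539/36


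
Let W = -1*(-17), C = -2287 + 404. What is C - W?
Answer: -1900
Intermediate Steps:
C = -1883
W = 17
C - W = -1883 - 1*17 = -1883 - 17 = -1900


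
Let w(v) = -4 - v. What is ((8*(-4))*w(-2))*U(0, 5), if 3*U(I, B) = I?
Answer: 0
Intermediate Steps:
U(I, B) = I/3
((8*(-4))*w(-2))*U(0, 5) = ((8*(-4))*(-4 - 1*(-2)))*((1/3)*0) = -32*(-4 + 2)*0 = -32*(-2)*0 = 64*0 = 0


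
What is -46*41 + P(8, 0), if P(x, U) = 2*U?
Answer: -1886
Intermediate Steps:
-46*41 + P(8, 0) = -46*41 + 2*0 = -1886 + 0 = -1886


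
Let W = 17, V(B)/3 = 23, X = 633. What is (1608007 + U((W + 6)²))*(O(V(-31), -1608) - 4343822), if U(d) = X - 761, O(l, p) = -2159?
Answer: -6987811584299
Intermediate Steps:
V(B) = 69 (V(B) = 3*23 = 69)
U(d) = -128 (U(d) = 633 - 761 = -128)
(1608007 + U((W + 6)²))*(O(V(-31), -1608) - 4343822) = (1608007 - 128)*(-2159 - 4343822) = 1607879*(-4345981) = -6987811584299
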